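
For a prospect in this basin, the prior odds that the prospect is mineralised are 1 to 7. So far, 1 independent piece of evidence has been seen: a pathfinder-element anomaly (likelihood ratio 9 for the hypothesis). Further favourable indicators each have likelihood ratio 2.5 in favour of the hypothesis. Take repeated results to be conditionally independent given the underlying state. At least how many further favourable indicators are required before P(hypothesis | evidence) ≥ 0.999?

8

Prior odds = 1/7.
Bayes factor of the evidence already in hand = 9.
Odds after that evidence = (1/7) × 9 = 9/7.
Target odds = 0.999/0.001 = 999.
Need 2.5ⁿ ≥ 999 ÷ (9/7) = 777.
2.5⁷ = 610.3515625 falls short of 777 but 2.5⁸ = 390625/256 reaches it, so n = 8.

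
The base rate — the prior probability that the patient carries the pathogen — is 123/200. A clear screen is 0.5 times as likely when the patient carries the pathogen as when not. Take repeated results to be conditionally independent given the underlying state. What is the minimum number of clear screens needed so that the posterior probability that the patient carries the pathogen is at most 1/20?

5

Prior odds = 0.615/0.385 = 123/77.
Likelihood ratio per clear screen = 0.5.
Target odds: 0.05 ÷ 0.95 = 1/19.
Need (123/77) × 0.5ⁿ ≤ 1/19, i.e. 0.5ⁿ ≤ 77/2337.
0.5⁴ = 0.0625 is still above 77/2337 but 0.5⁵ = 0.03125 is at or below it, so n = 5.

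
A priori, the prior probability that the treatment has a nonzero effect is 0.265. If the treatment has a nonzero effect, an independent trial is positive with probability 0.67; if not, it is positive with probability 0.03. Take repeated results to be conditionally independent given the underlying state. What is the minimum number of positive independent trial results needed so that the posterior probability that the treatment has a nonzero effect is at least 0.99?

2

Prior odds = 0.265/0.735 = 53/147.
Likelihood ratio of a positive = 0.67/0.03 = 67/3.
Target posterior odds = 0.99/0.01 = 99.
Need (53/147) × (67/3)ⁿ ≥ 99, i.e. (67/3)ⁿ ≥ 14553/53.
(67/3)¹ = 67/3 falls short of 14553/53 but (67/3)² = 4489/9 reaches it, so n = 2.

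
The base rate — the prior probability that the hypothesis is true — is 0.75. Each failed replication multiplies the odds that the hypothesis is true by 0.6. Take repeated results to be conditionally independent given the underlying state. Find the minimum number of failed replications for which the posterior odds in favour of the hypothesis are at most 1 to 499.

15

Prior odds = 0.75/0.25 = 3.
Likelihood ratio per failed replication = 0.6.
Target odds = 1/499.
Require 0.6ⁿ ≤ 1/499 ÷ 3 = 1/1497.
0.6¹⁴ ≈0.000783642 is still above 1/1497 but 0.6¹⁵ ≈0.000470185 is at or below it, so n = 15.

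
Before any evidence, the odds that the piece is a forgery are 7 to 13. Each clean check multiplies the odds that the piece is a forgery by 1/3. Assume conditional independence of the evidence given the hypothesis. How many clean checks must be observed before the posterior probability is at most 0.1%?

Prior odds = 7/13.
Likelihood ratio per clean check = 1/3.
Target posterior odds = 0.001/0.999 = 1/999.
Require (1/3)ⁿ ≤ 1/999 ÷ (7/13) = 13/6993.
(1/3)⁵ = 1/243 is still above 13/6993 but (1/3)⁶ = 1/729 is at or below it, so n = 6.

6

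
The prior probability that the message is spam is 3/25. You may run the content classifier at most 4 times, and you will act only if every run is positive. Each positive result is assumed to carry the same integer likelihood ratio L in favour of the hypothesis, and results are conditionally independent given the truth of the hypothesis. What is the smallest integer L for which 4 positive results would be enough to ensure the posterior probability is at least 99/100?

6

Prior odds = 0.12/0.88 = 3/22.
Target odds = 0.99/0.01 = 99.
Need L⁴ ≥ 99 ÷ (3/22) = 726.
5⁴ = 625 < 726 ≤ 1296 = 6⁴, so L = 6.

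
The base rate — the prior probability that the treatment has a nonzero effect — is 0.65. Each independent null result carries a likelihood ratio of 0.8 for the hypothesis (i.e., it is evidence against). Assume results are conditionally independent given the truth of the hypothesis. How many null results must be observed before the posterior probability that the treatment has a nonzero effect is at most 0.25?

8

Prior odds = 0.65/0.35 = 13/7.
Likelihood ratio per null result = 0.8.
Target odds: 0.25 ÷ 0.75 = 1/3.
Require 0.8ⁿ ≤ 1/3 ÷ (13/7) = 7/39.
0.8⁷ = 16384/78125 is still above 7/39 but 0.8⁸ = 65536/390625 is at or below it, so n = 8.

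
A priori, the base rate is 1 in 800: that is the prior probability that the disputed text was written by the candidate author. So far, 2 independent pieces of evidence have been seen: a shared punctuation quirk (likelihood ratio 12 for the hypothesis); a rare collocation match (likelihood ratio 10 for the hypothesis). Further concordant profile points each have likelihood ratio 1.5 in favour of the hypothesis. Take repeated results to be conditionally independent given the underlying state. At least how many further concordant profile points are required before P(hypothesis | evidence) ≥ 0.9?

11

Prior odds = 0.00125/0.99875 = 1/799.
Combined Bayes factor of the evidence already in hand = 12 × 10 = 120.
Odds after that evidence = (1/799) × 120 = 120/799.
Target odds = 0.9/0.1 = 9.
Need 1.5ⁿ ≥ 9 ÷ (120/799) = 59.925.
1.5¹⁰ = 59049/1024 falls short of 59.925 but 1.5¹¹ = 177147/2048 reaches it, so n = 11.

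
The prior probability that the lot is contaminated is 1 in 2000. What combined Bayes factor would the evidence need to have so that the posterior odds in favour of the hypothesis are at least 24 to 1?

47976

Prior odds = 0.0005/0.9995 = 1/1999.
Target odds = 24.
Required Bayes factor = 24 ÷ (1/1999) = 47976.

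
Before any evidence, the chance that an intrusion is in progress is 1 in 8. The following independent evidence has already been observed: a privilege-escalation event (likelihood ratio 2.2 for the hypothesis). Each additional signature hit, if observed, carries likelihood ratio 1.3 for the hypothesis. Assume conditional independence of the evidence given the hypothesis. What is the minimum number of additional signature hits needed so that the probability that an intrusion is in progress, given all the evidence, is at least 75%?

Prior odds = 0.125/0.875 = 1/7.
Bayes factor of the evidence already in hand = 2.2.
Odds after that evidence = (1/7) × 2.2 = 11/35.
Target odds = 0.75/0.25 = 3.
Need 1.3ⁿ ≥ 3 ÷ (11/35) = 105/11.
1.3⁸ = 815730721/100000000 falls short of 105/11 but 1.3⁹ ≈10.6045 reaches it, so n = 9.

9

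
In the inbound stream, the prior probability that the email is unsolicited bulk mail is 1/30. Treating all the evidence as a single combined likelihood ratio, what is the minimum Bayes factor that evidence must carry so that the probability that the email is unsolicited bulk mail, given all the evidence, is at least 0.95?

Prior odds = (1/30)/(29/30) = 1/29.
Target odds = 0.95/0.05 = 19.
Required Bayes factor = 19 ÷ (1/29) = 551.

551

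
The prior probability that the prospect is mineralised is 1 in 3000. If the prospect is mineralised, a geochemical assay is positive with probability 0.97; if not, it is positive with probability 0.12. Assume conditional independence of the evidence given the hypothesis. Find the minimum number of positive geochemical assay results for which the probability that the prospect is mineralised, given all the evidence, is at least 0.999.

Prior odds: (1/3000) ÷ (2999/3000) = 1/2999.
Likelihood ratio of a positive = 0.97/0.12 = 97/12.
Target odds: 0.999 ÷ 0.001 = 999.
Need (1/2999) × (97/12)ⁿ ≥ 999, i.e. (97/12)ⁿ ≥ 2996001.
(97/12)⁷ ≈2.25493e+06 falls short of 2996001 but (97/12)⁸ ≈1.82274e+07 reaches it, so n = 8.

8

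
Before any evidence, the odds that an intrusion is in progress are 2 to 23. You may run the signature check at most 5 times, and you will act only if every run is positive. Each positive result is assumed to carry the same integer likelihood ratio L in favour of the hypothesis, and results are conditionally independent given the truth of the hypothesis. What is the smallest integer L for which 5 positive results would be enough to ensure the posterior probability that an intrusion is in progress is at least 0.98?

Prior odds = 2/23.
Target odds = 0.98/0.02 = 49.
Need L⁵ ≥ 49 ÷ (2/23) = 563.5.
3⁵ = 243 < 563.5 ≤ 1024 = 4⁵, so L = 4.

4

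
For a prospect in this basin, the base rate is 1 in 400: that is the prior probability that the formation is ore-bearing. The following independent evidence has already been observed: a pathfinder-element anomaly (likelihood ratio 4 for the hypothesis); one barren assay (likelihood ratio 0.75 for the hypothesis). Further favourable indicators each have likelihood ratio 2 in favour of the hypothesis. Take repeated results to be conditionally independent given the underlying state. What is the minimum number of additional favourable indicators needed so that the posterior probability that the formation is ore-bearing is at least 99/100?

14

Prior odds = 0.0025/0.9975 = 1/399.
Combined Bayes factor of the evidence already in hand = 4 × 0.75 = 3.
Odds after that evidence = (1/399) × 3 = 1/133.
Target odds = 0.99/0.01 = 99.
Need 2ⁿ ≥ 99 ÷ (1/133) = 13167.
2¹³ = 8192 falls short of 13167 but 2¹⁴ = 16384 reaches it, so n = 14.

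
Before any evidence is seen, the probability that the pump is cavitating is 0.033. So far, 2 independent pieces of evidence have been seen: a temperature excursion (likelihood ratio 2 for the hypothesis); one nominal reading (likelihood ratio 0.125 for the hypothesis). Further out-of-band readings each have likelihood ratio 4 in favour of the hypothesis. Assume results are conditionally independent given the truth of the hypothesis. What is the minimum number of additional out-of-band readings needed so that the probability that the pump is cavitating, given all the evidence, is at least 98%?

7

Prior odds = 0.033/0.967 = 33/967.
Combined Bayes factor of the evidence already in hand = 2 × 0.125 = 0.25.
Odds after that evidence = (33/967) × 0.25 = 33/3868.
Target odds = 0.98/0.02 = 49.
Need 4ⁿ ≥ 49 ÷ (33/3868) = 189532/33.
4⁶ = 4096 falls short of 189532/33 but 4⁷ = 16384 reaches it, so n = 7.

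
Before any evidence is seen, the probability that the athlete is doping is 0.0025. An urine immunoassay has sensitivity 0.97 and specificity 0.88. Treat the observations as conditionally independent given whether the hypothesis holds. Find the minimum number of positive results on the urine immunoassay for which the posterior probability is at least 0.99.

Prior odds = 0.0025/0.9975 = 1/399.
False-positive rate = 1 − 0.88 = 0.12; likelihood ratio of a positive = 0.97/0.12 = 97/12.
Target posterior odds = 0.99/0.01 = 99.
Need (1/399) × (97/12)ⁿ ≥ 99, i.e. (97/12)ⁿ ≥ 39501.
(97/12)⁵ ≈34510.6 falls short of 39501 but (97/12)⁶ ≈278961 reaches it, so n = 6.

6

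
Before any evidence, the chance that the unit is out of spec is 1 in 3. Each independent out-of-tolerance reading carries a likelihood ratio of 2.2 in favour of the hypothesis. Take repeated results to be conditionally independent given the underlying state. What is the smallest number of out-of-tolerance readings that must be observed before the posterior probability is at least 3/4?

3

Prior odds = (1/3)/(2/3) = 0.5.
Likelihood ratio per out-of-tolerance reading = 2.2.
Target odds: 0.75 ÷ 0.25 = 3.
Need 0.5 × 2.2ⁿ ≥ 3, i.e. 2.2ⁿ ≥ 6.
2.2² = 4.84 falls short of 6 but 2.2³ = 10.648 reaches it, so n = 3.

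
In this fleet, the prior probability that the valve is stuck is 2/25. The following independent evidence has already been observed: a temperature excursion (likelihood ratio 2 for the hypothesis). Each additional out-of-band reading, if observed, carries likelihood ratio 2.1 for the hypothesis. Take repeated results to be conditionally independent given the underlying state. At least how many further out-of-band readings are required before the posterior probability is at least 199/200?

Prior odds = 0.08/0.92 = 2/23.
Bayes factor of the evidence already in hand = 2.
Odds after that evidence = (2/23) × 2 = 4/23.
Target odds = 0.995/0.005 = 199.
Need 2.1ⁿ ≥ 199 ÷ (4/23) = 1144.25.
2.1⁹ ≈794.28 falls short of 1144.25 but 2.1¹⁰ ≈1667.99 reaches it, so n = 10.

10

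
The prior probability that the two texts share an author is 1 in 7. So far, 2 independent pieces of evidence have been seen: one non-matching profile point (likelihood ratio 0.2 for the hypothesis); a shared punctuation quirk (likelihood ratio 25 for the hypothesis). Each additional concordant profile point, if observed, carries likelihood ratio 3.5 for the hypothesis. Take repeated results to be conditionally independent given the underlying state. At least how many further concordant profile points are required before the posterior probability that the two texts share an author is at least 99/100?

4

Prior odds = (1/7)/(6/7) = 1/6.
Combined Bayes factor of the evidence already in hand = 0.2 × 25 = 5.
Odds after that evidence = (1/6) × 5 = 5/6.
Target odds = 0.99/0.01 = 99.
Need 3.5ⁿ ≥ 99 ÷ (5/6) = 118.8.
3.5³ = 42.875 falls short of 118.8 but 3.5⁴ = 150.0625 reaches it, so n = 4.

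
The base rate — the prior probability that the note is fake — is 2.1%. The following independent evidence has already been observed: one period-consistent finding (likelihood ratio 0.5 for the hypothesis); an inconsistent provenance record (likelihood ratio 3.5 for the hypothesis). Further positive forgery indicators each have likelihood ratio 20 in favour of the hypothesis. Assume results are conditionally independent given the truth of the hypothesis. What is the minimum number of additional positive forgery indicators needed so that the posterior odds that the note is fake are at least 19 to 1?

3

Prior odds = 0.021/0.979 = 21/979.
Combined Bayes factor of the evidence already in hand = 0.5 × 3.5 = 1.75.
Odds after that evidence = (21/979) × 1.75 = 147/3916.
Target odds = 19.
Need 20ⁿ ≥ 19 ÷ (147/3916) = 74404/147.
20² = 400 falls short of 74404/147 but 20³ = 8000 reaches it, so n = 3.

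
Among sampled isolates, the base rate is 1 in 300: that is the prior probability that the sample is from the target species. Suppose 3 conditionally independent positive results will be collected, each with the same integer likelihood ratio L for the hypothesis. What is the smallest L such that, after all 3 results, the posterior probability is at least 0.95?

Prior odds = (1/300)/(299/300) = 1/299.
Target odds = 0.95/0.05 = 19.
Need L³ ≥ 19 ÷ (1/299) = 5681.
17³ = 4913 < 5681 ≤ 5832 = 18³, so L = 18.

18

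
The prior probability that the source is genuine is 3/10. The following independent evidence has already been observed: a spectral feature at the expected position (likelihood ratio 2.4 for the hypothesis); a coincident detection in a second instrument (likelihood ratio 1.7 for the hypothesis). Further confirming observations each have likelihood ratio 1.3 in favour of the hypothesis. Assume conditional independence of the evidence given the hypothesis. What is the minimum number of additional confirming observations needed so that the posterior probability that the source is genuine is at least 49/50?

Prior odds = 0.3/0.7 = 3/7.
Combined Bayes factor of the evidence already in hand = 2.4 × 1.7 = 4.08.
Odds after that evidence = (3/7) × 4.08 = 306/175.
Target odds = 0.98/0.02 = 49.
Need 1.3ⁿ ≥ 49 ÷ (306/175) = 8575/306.
1.3¹² ≈23.2981 falls short of 8575/306 but 1.3¹³ ≈30.2875 reaches it, so n = 13.

13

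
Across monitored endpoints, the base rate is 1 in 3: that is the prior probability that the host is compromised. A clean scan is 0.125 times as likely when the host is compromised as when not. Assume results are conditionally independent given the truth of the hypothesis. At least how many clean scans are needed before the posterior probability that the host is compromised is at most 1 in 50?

Prior odds: (1/3) ÷ (2/3) = 0.5.
Likelihood ratio per clean scan = 0.125.
Target odds: 0.02 ÷ 0.98 = 1/49.
Need 0.5 × 0.125ⁿ ≤ 1/49, i.e. 0.125ⁿ ≤ 2/49.
0.125¹ = 0.125 is still above 2/49 but 0.125² = 0.015625 is at or below it, so n = 2.

2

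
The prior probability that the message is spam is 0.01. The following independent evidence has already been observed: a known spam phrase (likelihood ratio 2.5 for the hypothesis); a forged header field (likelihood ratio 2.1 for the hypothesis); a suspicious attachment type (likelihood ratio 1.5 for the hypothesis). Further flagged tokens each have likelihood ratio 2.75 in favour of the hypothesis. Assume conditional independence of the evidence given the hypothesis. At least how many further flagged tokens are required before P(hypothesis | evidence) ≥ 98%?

Prior odds = 0.01/0.99 = 1/99.
Combined Bayes factor of the evidence already in hand = 2.5 × 2.1 × 1.5 = 7.875.
Odds after that evidence = (1/99) × 7.875 = 7/88.
Target odds = 0.98/0.02 = 49.
Need 2.75ⁿ ≥ 49 ÷ (7/88) = 616.
2.75⁶ = 1771561/4096 falls short of 616 but 2.75⁷ = 19487171/16384 reaches it, so n = 7.

7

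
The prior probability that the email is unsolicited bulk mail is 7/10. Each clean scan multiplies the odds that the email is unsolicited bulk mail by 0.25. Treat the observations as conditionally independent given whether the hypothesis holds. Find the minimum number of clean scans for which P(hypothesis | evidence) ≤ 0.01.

4

Prior odds: 0.7 ÷ 0.3 = 7/3.
Likelihood ratio per clean scan = 0.25.
Target odds: 0.01 ÷ 0.99 = 1/99.
Need (7/3) × 0.25ⁿ ≤ 1/99, i.e. 0.25ⁿ ≤ 1/231.
0.25³ = 0.015625 is still above 1/231 but 0.25⁴ = 0.00390625 is at or below it, so n = 4.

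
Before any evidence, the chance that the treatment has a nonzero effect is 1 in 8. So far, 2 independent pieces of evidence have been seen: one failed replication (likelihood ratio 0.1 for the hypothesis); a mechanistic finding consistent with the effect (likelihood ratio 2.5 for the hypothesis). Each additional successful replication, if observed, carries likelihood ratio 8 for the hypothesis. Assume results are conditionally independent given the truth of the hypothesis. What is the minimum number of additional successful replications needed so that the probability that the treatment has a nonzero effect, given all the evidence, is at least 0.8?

Prior odds = 0.125/0.875 = 1/7.
Combined Bayes factor of the evidence already in hand = 0.1 × 2.5 = 0.25.
Odds after that evidence = (1/7) × 0.25 = 1/28.
Target odds = 0.8/0.2 = 4.
Need 8ⁿ ≥ 4 ÷ (1/28) = 112.
8² = 64 falls short of 112 but 8³ = 512 reaches it, so n = 3.

3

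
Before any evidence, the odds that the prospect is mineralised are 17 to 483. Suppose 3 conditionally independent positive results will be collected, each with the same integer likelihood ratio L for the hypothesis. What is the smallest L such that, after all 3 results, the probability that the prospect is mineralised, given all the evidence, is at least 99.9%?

31

Prior odds = 17/483.
Target odds = 0.999/0.001 = 999.
Need L³ ≥ 999 ÷ (17/483) = 482517/17.
30³ = 27000 < 482517/17 ≤ 29791 = 31³, so L = 31.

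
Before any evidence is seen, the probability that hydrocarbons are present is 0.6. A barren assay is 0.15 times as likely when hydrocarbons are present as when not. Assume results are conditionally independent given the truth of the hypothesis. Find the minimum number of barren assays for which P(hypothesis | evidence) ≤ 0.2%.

Prior odds: 0.6 ÷ 0.4 = 1.5.
Likelihood ratio per barren assay = 0.15.
Target odds: 0.002 ÷ 0.998 = 1/499.
Require 0.15ⁿ ≤ 1/499 ÷ 1.5 = 2/1497.
0.15³ = 0.003375 is still above 2/1497 but 0.15⁴ = 81/160000 is at or below it, so n = 4.

4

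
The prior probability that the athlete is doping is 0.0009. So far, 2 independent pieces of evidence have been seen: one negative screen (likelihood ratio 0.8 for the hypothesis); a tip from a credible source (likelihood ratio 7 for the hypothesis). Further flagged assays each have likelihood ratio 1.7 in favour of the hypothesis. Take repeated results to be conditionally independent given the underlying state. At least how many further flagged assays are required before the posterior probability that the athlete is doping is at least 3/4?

Prior odds = 0.0009/0.9991 = 9/9991.
Combined Bayes factor of the evidence already in hand = 0.8 × 7 = 5.6.
Odds after that evidence = (9/9991) × 5.6 = 252/49955.
Target odds = 0.75/0.25 = 3.
Need 1.7ⁿ ≥ 3 ÷ (252/49955) = 49955/84.
1.7¹² ≈582.622 falls short of 49955/84 but 1.7¹³ ≈990.458 reaches it, so n = 13.

13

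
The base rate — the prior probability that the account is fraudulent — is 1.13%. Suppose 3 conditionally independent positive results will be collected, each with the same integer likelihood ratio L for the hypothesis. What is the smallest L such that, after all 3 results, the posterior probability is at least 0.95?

12

Prior odds = 0.0113/0.9887 = 113/9887.
Target odds = 0.95/0.05 = 19.
Need L³ ≥ 19 ÷ (113/9887) = 187853/113.
11³ = 1331 < 187853/113 ≤ 1728 = 12³, so L = 12.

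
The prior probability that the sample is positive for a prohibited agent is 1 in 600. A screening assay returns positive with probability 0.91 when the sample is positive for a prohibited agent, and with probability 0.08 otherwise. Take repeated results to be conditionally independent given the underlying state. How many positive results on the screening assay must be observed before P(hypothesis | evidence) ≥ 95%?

Prior odds: (1/600) ÷ (599/600) = 1/599.
Likelihood ratio of a positive result = 0.91/0.08 = 11.375.
Target odds: 0.95 ÷ 0.05 = 19.
Need (1/599) × 11.375ⁿ ≥ 19, i.e. 11.375ⁿ ≥ 11381.
11.375³ = 753571/512 falls short of 11381 but 11.375⁴ = 68574961/4096 reaches it, so n = 4.

4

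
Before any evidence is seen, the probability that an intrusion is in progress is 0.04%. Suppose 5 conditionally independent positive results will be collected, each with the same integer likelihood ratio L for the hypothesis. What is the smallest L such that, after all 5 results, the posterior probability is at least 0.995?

Prior odds = 0.0004/0.9996 = 1/2499.
Target odds = 0.995/0.005 = 199.
Need L⁵ ≥ 199 ÷ (1/2499) = 497301.
13⁵ = 371293 < 497301 ≤ 537824 = 14⁵, so L = 14.

14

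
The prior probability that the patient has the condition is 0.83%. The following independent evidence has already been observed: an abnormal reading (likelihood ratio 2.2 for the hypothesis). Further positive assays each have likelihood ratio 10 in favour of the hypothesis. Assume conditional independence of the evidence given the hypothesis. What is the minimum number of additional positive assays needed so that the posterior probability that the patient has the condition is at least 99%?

Prior odds = 0.0083/0.9917 = 83/9917.
Bayes factor of the evidence already in hand = 2.2.
Odds after that evidence = (83/9917) × 2.2 = 913/49585.
Target odds = 0.99/0.01 = 99.
Need 10ⁿ ≥ 99 ÷ (913/49585) = 446265/83.
10³ = 1000 falls short of 446265/83 but 10⁴ = 10000 reaches it, so n = 4.

4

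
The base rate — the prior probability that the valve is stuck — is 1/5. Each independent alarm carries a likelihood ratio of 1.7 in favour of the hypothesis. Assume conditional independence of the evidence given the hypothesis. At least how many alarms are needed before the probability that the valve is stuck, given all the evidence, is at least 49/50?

10

Prior odds: 0.2 ÷ 0.8 = 0.25.
Likelihood ratio per alarm = 1.7.
Target odds: 0.98 ÷ 0.02 = 49.
Need 0.25 × 1.7ⁿ ≥ 49, i.e. 1.7ⁿ ≥ 196.
1.7⁹ ≈118.588 falls short of 196 but 1.7¹⁰ ≈201.599 reaches it, so n = 10.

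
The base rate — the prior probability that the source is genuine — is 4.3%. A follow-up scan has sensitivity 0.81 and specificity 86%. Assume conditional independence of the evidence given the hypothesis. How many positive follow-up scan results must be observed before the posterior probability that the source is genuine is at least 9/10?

4

Prior odds = 0.043/0.957 = 43/957.
False-positive rate = 1 − 0.86 = 0.14; likelihood ratio of a positive = 0.81/0.14 = 81/14.
Target odds: 0.9 ÷ 0.1 = 9.
Require (81/14)ⁿ ≥ 9 ÷ (43/957) = 8613/43.
(81/14)³ = 531441/2744 falls short of 8613/43 but (81/14)⁴ = 43046721/38416 reaches it, so n = 4.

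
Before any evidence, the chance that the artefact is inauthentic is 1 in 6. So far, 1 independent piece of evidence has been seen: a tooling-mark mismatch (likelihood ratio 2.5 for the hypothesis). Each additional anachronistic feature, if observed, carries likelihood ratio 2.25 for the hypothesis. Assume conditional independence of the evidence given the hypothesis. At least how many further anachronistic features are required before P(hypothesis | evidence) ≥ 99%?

7

Prior odds = (1/6)/(5/6) = 0.2.
Bayes factor of the evidence already in hand = 2.5.
Odds after that evidence = 0.2 × 2.5 = 0.5.
Target odds = 0.99/0.01 = 99.
Need 2.25ⁿ ≥ 99 ÷ 0.5 = 198.
2.25⁶ = 531441/4096 falls short of 198 but 2.25⁷ = 4782969/16384 reaches it, so n = 7.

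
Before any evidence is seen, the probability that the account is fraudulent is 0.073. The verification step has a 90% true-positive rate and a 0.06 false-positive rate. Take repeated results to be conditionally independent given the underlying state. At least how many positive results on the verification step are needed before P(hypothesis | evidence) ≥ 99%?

3

Prior odds = 0.073/0.927 = 73/927.
Likelihood ratio of a positive result = 0.9/0.06 = 15.
Target posterior odds = 0.99/0.01 = 99.
Require 15ⁿ ≥ 99 ÷ (73/927) = 91773/73.
15² = 225 falls short of 91773/73 but 15³ = 3375 reaches it, so n = 3.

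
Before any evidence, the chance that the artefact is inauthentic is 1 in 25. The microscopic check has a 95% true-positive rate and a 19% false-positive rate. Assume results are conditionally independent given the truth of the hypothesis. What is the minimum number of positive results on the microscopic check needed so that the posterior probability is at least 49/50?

Prior odds = 0.04/0.96 = 1/24.
Likelihood ratio of a positive result = 0.95/0.19 = 5.
Target odds: 0.98 ÷ 0.02 = 49.
Require 5ⁿ ≥ 49 ÷ (1/24) = 1176.
5⁴ = 625 falls short of 1176 but 5⁵ = 3125 reaches it, so n = 5.

5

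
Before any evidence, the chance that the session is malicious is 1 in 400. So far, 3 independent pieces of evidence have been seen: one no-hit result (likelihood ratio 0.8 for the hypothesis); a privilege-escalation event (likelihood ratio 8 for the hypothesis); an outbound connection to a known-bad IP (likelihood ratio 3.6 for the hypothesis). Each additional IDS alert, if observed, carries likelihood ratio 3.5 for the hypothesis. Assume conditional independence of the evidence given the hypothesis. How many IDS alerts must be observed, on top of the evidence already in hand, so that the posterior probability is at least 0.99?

Prior odds = 0.0025/0.9975 = 1/399.
Combined Bayes factor of the evidence already in hand = 0.8 × 8 × 3.6 = 23.04.
Odds after that evidence = (1/399) × 23.04 = 192/3325.
Target odds = 0.99/0.01 = 99.
Need 3.5ⁿ ≥ 99 ÷ (192/3325) = 1714.453125.
3.5⁵ = 525.21875 falls short of 1714.453125 but 3.5⁶ = 1838.265625 reaches it, so n = 6.

6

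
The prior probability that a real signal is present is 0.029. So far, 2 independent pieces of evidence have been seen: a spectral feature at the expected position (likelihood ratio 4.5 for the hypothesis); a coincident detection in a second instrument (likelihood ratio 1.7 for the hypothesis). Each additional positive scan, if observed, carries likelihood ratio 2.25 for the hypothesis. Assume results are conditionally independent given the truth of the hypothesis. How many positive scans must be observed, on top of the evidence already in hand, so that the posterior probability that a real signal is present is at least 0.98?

Prior odds = 0.029/0.971 = 29/971.
Combined Bayes factor of the evidence already in hand = 4.5 × 1.7 = 7.65.
Odds after that evidence = (29/971) × 7.65 = 4437/19420.
Target odds = 0.98/0.02 = 49.
Need 2.25ⁿ ≥ 49 ÷ (4437/19420) = 951580/4437.
2.25⁶ = 531441/4096 falls short of 951580/4437 but 2.25⁷ = 4782969/16384 reaches it, so n = 7.

7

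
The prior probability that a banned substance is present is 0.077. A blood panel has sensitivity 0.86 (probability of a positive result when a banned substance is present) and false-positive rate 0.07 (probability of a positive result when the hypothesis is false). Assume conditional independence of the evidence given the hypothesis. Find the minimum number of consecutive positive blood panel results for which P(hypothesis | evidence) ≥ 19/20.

Prior odds = 0.077/0.923 = 77/923.
Likelihood ratio of a positive result = 0.86/0.07 = 86/7.
Target odds: 0.95 ÷ 0.05 = 19.
Require (86/7)ⁿ ≥ 19 ÷ (77/923) = 17537/77.
(86/7)² = 7396/49 falls short of 17537/77 but (86/7)³ = 636056/343 reaches it, so n = 3.

3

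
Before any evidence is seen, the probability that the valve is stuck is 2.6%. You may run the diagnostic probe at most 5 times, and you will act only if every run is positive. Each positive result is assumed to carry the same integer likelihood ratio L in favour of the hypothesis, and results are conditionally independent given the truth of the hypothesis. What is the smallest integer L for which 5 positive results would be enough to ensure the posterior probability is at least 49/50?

5

Prior odds = 0.026/0.974 = 13/487.
Target odds = 0.98/0.02 = 49.
Need L⁵ ≥ 49 ÷ (13/487) = 23863/13.
4⁵ = 1024 < 23863/13 ≤ 3125 = 5⁵, so L = 5.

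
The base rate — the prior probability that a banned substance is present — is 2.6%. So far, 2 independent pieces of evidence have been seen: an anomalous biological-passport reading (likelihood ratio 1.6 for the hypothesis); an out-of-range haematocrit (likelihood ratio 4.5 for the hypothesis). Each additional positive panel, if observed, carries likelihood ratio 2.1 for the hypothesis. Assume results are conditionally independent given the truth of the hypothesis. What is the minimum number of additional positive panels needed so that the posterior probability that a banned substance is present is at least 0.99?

9

Prior odds = 0.026/0.974 = 13/487.
Combined Bayes factor of the evidence already in hand = 1.6 × 4.5 = 7.2.
Odds after that evidence = (13/487) × 7.2 = 468/2435.
Target odds = 0.99/0.01 = 99.
Need 2.1ⁿ ≥ 99 ÷ (468/2435) = 26785/52.
2.1⁸ ≈378.229 falls short of 26785/52 but 2.1⁹ ≈794.28 reaches it, so n = 9.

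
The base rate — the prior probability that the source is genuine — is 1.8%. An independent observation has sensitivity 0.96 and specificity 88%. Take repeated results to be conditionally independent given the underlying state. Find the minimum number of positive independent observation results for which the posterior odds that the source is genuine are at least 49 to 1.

Prior odds: 0.018 ÷ 0.982 = 9/491.
False-positive rate = 1 − 0.88 = 0.12; likelihood ratio of a positive = 0.96/0.12 = 8.
Target odds = 49.
Require 8ⁿ ≥ 49 ÷ (9/491) = 24059/9.
8³ = 512 falls short of 24059/9 but 8⁴ = 4096 reaches it, so n = 4.

4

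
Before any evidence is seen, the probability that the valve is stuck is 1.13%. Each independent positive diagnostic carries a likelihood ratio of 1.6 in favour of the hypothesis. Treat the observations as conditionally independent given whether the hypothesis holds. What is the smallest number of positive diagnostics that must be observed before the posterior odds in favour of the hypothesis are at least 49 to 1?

Prior odds = 0.0113/0.9887 = 113/9887.
Likelihood ratio per positive diagnostic = 1.6.
Target odds = 49.
Need (113/9887) × 1.6ⁿ ≥ 49, i.e. 1.6ⁿ ≥ 484463/113.
1.6¹⁷ ≈2951.48 falls short of 484463/113 but 1.6¹⁸ ≈4722.37 reaches it, so n = 18.

18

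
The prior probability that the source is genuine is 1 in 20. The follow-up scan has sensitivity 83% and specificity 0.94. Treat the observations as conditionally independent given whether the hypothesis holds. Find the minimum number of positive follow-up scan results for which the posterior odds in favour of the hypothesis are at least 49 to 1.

Prior odds = 0.05/0.95 = 1/19.
False-positive rate = 1 − 0.94 = 0.06; likelihood ratio of a positive = 0.83/0.06 = 83/6.
Target odds = 49.
Need (1/19) × (83/6)ⁿ ≥ 49, i.e. (83/6)ⁿ ≥ 931.
(83/6)² = 6889/36 falls short of 931 but (83/6)³ = 571787/216 reaches it, so n = 3.

3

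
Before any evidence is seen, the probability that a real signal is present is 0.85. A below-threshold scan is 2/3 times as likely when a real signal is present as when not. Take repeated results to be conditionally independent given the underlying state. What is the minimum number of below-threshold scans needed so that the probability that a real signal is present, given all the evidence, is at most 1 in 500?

20

Prior odds: 0.85 ÷ 0.15 = 17/3.
Likelihood ratio per below-threshold scan = 2/3.
Target odds: 0.002 ÷ 0.998 = 1/499.
Require (2/3)ⁿ ≤ 1/499 ÷ (17/3) = 3/8483.
(2/3)¹⁹ ≈0.000451093 is still above 3/8483 but (2/3)²⁰ ≈0.000300729 is at or below it, so n = 20.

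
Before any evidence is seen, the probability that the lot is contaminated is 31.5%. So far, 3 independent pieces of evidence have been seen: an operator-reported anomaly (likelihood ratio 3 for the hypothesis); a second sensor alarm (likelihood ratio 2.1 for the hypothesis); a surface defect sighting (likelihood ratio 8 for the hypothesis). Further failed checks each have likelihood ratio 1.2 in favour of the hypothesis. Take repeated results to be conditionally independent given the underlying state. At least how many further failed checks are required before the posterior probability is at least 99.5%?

12

Prior odds = 0.315/0.685 = 63/137.
Combined Bayes factor of the evidence already in hand = 3 × 2.1 × 8 = 50.4.
Odds after that evidence = (63/137) × 50.4 = 15876/685.
Target odds = 0.995/0.005 = 199.
Need 1.2ⁿ ≥ 199 ÷ (15876/685) = 136315/15876.
1.2¹¹ = 362797056/48828125 falls short of 136315/15876 but 1.2¹² ≈8.9161 reaches it, so n = 12.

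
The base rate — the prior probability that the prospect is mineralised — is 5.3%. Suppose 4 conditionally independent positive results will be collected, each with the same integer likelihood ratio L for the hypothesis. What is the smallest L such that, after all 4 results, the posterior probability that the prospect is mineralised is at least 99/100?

Prior odds = 0.053/0.947 = 53/947.
Target odds = 0.99/0.01 = 99.
Need L⁴ ≥ 99 ÷ (53/947) = 93753/53.
6⁴ = 1296 < 93753/53 ≤ 2401 = 7⁴, so L = 7.

7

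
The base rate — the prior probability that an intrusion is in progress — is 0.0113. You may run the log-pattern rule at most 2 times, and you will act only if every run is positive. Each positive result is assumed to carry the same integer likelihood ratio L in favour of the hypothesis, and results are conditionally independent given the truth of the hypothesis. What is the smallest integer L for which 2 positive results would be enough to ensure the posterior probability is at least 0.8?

19

Prior odds = 0.0113/0.9887 = 113/9887.
Target odds = 0.8/0.2 = 4.
Need L² ≥ 4 ÷ (113/9887) = 39548/113.
18² = 324 < 39548/113 ≤ 361 = 19², so L = 19.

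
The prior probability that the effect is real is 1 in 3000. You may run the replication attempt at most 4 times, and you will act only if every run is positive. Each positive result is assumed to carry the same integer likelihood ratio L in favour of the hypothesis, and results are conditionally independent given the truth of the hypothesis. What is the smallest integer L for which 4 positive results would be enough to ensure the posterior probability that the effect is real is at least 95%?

16

Prior odds = (1/3000)/(2999/3000) = 1/2999.
Target odds = 0.95/0.05 = 19.
Need L⁴ ≥ 19 ÷ (1/2999) = 56981.
15⁴ = 50625 < 56981 ≤ 65536 = 16⁴, so L = 16.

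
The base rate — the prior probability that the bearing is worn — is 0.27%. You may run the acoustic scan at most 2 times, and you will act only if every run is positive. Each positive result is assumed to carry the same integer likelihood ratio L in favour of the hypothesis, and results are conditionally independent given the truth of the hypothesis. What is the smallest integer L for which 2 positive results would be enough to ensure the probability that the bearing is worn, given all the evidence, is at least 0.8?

39

Prior odds = 0.0027/0.9973 = 27/9973.
Target odds = 0.8/0.2 = 4.
Need L² ≥ 4 ÷ (27/9973) = 39892/27.
38² = 1444 < 39892/27 ≤ 1521 = 39², so L = 39.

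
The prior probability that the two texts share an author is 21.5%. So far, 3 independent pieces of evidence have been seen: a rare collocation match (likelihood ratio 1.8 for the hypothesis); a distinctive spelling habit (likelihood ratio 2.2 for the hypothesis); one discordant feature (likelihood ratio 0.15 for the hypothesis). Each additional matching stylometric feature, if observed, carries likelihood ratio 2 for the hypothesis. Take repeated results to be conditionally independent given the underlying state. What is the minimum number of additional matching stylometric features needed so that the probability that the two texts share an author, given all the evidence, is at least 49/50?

Prior odds = 0.215/0.785 = 43/157.
Combined Bayes factor of the evidence already in hand = 1.8 × 2.2 × 0.15 = 0.594.
Odds after that evidence = (43/157) × 0.594 = 12771/78500.
Target odds = 0.98/0.02 = 49.
Need 2ⁿ ≥ 49 ÷ (12771/78500) = 3846500/12771.
2⁸ = 256 falls short of 3846500/12771 but 2⁹ = 512 reaches it, so n = 9.

9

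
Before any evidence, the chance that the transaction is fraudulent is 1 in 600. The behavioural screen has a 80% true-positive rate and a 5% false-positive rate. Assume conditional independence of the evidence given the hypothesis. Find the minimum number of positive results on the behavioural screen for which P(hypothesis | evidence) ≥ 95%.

4

Prior odds = (1/600)/(599/600) = 1/599.
Likelihood ratio of a positive result = 0.8/0.05 = 16.
Target posterior odds = 0.95/0.05 = 19.
Need (1/599) × 16ⁿ ≥ 19, i.e. 16ⁿ ≥ 11381.
16³ = 4096 falls short of 11381 but 16⁴ = 65536 reaches it, so n = 4.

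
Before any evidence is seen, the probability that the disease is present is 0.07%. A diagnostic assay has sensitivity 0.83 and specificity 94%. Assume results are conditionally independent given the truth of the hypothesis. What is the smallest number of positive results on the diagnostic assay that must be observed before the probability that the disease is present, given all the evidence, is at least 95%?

Prior odds: 0.0007 ÷ 0.9993 = 7/9993.
False-positive rate = 1 − 0.94 = 0.06; likelihood ratio of a positive = 0.83/0.06 = 83/6.
Target odds: 0.95 ÷ 0.05 = 19.
Need (7/9993) × (83/6)ⁿ ≥ 19, i.e. (83/6)ⁿ ≥ 189867/7.
(83/6)³ = 571787/216 falls short of 189867/7 but (83/6)⁴ = 47458321/1296 reaches it, so n = 4.

4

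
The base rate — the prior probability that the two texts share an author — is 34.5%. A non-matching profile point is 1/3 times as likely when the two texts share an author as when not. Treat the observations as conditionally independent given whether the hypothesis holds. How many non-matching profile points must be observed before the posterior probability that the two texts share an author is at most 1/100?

4

Prior odds = 0.345/0.655 = 69/131.
Likelihood ratio per non-matching profile point = 1/3.
Target odds: 0.01 ÷ 0.99 = 1/99.
Require (1/3)ⁿ ≤ 1/99 ÷ (69/131) = 131/6831.
(1/3)³ = 1/27 is still above 131/6831 but (1/3)⁴ = 1/81 is at or below it, so n = 4.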